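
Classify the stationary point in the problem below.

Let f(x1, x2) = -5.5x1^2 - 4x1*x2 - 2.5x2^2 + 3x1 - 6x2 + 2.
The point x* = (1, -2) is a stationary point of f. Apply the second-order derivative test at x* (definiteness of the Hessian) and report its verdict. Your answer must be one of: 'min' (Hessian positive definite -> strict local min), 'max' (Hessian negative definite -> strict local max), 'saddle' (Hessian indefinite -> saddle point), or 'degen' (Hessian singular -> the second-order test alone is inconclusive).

Compute the Hessian H = grad^2 f:
  H = [[-11, -4], [-4, -5]]
Verify stationarity: grad f(x*) = H x* + g = (0, 0).
Eigenvalues of H: -13, -3.
Both eigenvalues < 0, so H is negative definite -> x* is a strict local max.

max


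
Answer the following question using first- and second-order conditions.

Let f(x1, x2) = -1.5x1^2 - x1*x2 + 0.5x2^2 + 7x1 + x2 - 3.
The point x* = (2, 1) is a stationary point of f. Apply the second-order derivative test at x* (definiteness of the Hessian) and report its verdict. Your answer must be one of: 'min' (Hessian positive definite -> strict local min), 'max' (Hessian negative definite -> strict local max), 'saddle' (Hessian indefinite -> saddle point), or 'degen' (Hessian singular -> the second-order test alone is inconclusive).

Compute the Hessian H = grad^2 f:
  H = [[-3, -1], [-1, 1]]
Verify stationarity: grad f(x*) = H x* + g = (0, 0).
Eigenvalues of H: -3.2361, 1.2361.
Eigenvalues have mixed signs, so H is indefinite -> x* is a saddle point.

saddle


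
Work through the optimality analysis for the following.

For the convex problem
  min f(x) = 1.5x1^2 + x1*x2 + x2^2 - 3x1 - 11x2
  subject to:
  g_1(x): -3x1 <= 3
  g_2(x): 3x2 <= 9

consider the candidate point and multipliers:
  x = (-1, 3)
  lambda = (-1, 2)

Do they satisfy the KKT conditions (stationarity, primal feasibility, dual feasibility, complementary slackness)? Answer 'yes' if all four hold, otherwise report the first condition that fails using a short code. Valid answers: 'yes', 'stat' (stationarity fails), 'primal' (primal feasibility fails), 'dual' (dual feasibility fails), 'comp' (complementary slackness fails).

Gradient of f: grad f(x) = Q x + c = (-3, -6)
Constraint values g_i(x) = a_i^T x - b_i:
  g_1((-1, 3)) = 0
  g_2((-1, 3)) = 0
Stationarity residual: grad f(x) + sum_i lambda_i a_i = (0, 0)
  -> stationarity OK
Primal feasibility (all g_i <= 0): OK
Dual feasibility (all lambda_i >= 0): FAILS
Complementary slackness (lambda_i * g_i(x) = 0 for all i): OK

Verdict: the first failing condition is dual_feasibility -> dual.

dual


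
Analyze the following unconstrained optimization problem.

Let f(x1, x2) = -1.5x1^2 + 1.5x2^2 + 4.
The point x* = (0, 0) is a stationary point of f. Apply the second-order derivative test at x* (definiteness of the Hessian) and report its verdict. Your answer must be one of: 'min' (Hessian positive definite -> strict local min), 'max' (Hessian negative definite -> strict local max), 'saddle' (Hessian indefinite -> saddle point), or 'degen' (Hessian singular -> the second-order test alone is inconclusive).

Compute the Hessian H = grad^2 f:
  H = [[-3, 0], [0, 3]]
Verify stationarity: grad f(x*) = H x* + g = (0, 0).
Eigenvalues of H: -3, 3.
Eigenvalues have mixed signs, so H is indefinite -> x* is a saddle point.

saddle


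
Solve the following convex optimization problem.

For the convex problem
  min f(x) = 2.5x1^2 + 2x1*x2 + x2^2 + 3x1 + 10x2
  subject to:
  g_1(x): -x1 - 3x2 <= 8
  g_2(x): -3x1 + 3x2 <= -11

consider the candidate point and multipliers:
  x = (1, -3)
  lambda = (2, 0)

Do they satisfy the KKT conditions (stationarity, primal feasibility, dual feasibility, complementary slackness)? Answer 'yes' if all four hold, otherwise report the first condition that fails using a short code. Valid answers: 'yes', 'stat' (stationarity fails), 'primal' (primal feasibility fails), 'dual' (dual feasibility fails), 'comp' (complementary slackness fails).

Gradient of f: grad f(x) = Q x + c = (2, 6)
Constraint values g_i(x) = a_i^T x - b_i:
  g_1((1, -3)) = 0
  g_2((1, -3)) = -1
Stationarity residual: grad f(x) + sum_i lambda_i a_i = (0, 0)
  -> stationarity OK
Primal feasibility (all g_i <= 0): OK
Dual feasibility (all lambda_i >= 0): OK
Complementary slackness (lambda_i * g_i(x) = 0 for all i): OK

Verdict: yes, KKT holds.

yes


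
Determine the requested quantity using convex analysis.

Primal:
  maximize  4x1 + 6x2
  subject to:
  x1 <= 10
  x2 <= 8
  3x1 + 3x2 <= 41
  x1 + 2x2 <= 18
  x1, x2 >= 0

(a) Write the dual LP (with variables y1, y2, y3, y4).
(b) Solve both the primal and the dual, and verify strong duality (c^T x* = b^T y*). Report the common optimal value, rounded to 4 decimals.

The standard primal-dual pair for 'max c^T x s.t. A x <= b, x >= 0' is:
  Dual:  min b^T y  s.t.  A^T y >= c,  y >= 0.

So the dual LP is:
  minimize  10y1 + 8y2 + 41y3 + 18y4
  subject to:
    y1 + 3y3 + y4 >= 4
    y2 + 3y3 + 2y4 >= 6
    y1, y2, y3, y4 >= 0

Solving the primal: x* = (9.3333, 4.3333).
  primal value c^T x* = 63.3333.
Solving the dual: y* = (0, 0, 0.6667, 2).
  dual value b^T y* = 63.3333.
Strong duality: c^T x* = b^T y*. Confirmed.

63.3333


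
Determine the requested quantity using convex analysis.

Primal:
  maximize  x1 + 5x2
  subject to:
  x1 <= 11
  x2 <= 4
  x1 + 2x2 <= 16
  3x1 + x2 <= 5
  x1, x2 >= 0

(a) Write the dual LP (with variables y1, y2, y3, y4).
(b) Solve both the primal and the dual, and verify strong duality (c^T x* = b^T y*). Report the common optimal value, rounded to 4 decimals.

The standard primal-dual pair for 'max c^T x s.t. A x <= b, x >= 0' is:
  Dual:  min b^T y  s.t.  A^T y >= c,  y >= 0.

So the dual LP is:
  minimize  11y1 + 4y2 + 16y3 + 5y4
  subject to:
    y1 + y3 + 3y4 >= 1
    y2 + 2y3 + y4 >= 5
    y1, y2, y3, y4 >= 0

Solving the primal: x* = (0.3333, 4).
  primal value c^T x* = 20.3333.
Solving the dual: y* = (0, 4.6667, 0, 0.3333).
  dual value b^T y* = 20.3333.
Strong duality: c^T x* = b^T y*. Confirmed.

20.3333


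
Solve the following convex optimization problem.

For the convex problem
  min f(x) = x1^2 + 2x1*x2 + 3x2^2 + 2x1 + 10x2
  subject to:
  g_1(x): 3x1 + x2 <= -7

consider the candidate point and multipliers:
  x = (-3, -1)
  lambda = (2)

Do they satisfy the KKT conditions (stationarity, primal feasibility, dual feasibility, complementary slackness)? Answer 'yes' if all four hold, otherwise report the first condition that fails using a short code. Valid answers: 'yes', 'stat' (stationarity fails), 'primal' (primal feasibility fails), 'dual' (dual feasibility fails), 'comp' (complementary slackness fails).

Gradient of f: grad f(x) = Q x + c = (-6, -2)
Constraint values g_i(x) = a_i^T x - b_i:
  g_1((-3, -1)) = -3
Stationarity residual: grad f(x) + sum_i lambda_i a_i = (0, 0)
  -> stationarity OK
Primal feasibility (all g_i <= 0): OK
Dual feasibility (all lambda_i >= 0): OK
Complementary slackness (lambda_i * g_i(x) = 0 for all i): FAILS

Verdict: the first failing condition is complementary_slackness -> comp.

comp


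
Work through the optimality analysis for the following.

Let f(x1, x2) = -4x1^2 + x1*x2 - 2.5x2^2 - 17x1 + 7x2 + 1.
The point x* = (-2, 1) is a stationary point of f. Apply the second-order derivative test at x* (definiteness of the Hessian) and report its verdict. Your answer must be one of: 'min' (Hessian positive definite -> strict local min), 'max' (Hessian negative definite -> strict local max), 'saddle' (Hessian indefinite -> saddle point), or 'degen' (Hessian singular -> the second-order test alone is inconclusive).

Compute the Hessian H = grad^2 f:
  H = [[-8, 1], [1, -5]]
Verify stationarity: grad f(x*) = H x* + g = (0, 0).
Eigenvalues of H: -8.3028, -4.6972.
Both eigenvalues < 0, so H is negative definite -> x* is a strict local max.

max


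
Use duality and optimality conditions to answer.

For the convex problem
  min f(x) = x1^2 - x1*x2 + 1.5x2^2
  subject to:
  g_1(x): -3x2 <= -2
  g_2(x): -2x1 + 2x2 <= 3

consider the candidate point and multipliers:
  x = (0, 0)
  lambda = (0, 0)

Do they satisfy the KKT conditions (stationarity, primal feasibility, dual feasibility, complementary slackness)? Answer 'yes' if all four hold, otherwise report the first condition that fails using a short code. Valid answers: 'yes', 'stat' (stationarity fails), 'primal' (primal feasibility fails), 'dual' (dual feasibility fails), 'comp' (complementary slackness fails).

Gradient of f: grad f(x) = Q x + c = (0, 0)
Constraint values g_i(x) = a_i^T x - b_i:
  g_1((0, 0)) = 2
  g_2((0, 0)) = -3
Stationarity residual: grad f(x) + sum_i lambda_i a_i = (0, 0)
  -> stationarity OK
Primal feasibility (all g_i <= 0): FAILS
Dual feasibility (all lambda_i >= 0): OK
Complementary slackness (lambda_i * g_i(x) = 0 for all i): OK

Verdict: the first failing condition is primal_feasibility -> primal.

primal


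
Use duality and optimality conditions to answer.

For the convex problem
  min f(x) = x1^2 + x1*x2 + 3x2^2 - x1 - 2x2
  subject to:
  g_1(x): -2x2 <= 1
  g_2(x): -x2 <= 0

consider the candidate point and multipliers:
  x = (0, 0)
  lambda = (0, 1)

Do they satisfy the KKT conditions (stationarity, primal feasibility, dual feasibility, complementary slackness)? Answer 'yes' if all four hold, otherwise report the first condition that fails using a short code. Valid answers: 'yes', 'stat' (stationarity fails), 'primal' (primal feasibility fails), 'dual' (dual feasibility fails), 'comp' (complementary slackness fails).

Gradient of f: grad f(x) = Q x + c = (-1, -2)
Constraint values g_i(x) = a_i^T x - b_i:
  g_1((0, 0)) = -1
  g_2((0, 0)) = 0
Stationarity residual: grad f(x) + sum_i lambda_i a_i = (-1, -3)
  -> stationarity FAILS
Primal feasibility (all g_i <= 0): OK
Dual feasibility (all lambda_i >= 0): OK
Complementary slackness (lambda_i * g_i(x) = 0 for all i): OK

Verdict: the first failing condition is stationarity -> stat.

stat


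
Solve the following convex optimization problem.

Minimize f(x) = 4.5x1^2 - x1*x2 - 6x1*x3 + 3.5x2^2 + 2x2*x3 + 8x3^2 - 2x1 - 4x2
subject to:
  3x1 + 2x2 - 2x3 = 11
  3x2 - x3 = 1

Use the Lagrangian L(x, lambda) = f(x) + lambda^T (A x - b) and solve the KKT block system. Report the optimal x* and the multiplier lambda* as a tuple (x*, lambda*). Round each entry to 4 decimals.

Form the Lagrangian:
  L(x, lambda) = (1/2) x^T Q x + c^T x + lambda^T (A x - b)
Stationarity (grad_x L = 0): Q x + c + A^T lambda = 0.
Primal feasibility: A x = b.

This gives the KKT block system:
  [ Q   A^T ] [ x     ]   [-c ]
  [ A    0  ] [ lambda ] = [ b ]

Solving the linear system:
  x*      = (3.7238, 0.5429, 0.6286)
  lambda* = (-9.0667, 6.9333)
  f(x*)   = 41.5905

x* = (3.7238, 0.5429, 0.6286), lambda* = (-9.0667, 6.9333)


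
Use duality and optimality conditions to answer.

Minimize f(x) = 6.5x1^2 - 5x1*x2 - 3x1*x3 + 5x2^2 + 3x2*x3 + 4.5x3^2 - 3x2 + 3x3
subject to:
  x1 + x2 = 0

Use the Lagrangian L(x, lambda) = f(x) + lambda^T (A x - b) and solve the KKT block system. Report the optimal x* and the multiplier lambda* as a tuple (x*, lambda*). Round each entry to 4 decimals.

Form the Lagrangian:
  L(x, lambda) = (1/2) x^T Q x + c^T x + lambda^T (A x - b)
Stationarity (grad_x L = 0): Q x + c + A^T lambda = 0.
Primal feasibility: A x = b.

This gives the KKT block system:
  [ Q   A^T ] [ x     ]   [-c ]
  [ A    0  ] [ lambda ] = [ b ]

Solving the linear system:
  x*      = (-0.1724, 0.1724, -0.4483)
  lambda* = (1.7586)
  f(x*)   = -0.931

x* = (-0.1724, 0.1724, -0.4483), lambda* = (1.7586)


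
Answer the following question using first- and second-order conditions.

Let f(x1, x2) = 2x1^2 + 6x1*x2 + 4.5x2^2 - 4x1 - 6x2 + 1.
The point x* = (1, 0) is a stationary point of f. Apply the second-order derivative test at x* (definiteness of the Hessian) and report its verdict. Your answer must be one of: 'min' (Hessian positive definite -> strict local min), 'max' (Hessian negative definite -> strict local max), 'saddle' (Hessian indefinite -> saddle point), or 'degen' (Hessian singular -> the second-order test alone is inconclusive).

Compute the Hessian H = grad^2 f:
  H = [[4, 6], [6, 9]]
Verify stationarity: grad f(x*) = H x* + g = (0, 0).
Eigenvalues of H: 0, 13.
H has a zero eigenvalue (singular; positive semidefinite but not definite), so H is neither positive definite, negative definite, nor indefinite. The second-order test alone is inconclusive -> degen.
(Indeed, f is constant along the null direction of H through x*, so x* is not a strict local extremum.)

degen


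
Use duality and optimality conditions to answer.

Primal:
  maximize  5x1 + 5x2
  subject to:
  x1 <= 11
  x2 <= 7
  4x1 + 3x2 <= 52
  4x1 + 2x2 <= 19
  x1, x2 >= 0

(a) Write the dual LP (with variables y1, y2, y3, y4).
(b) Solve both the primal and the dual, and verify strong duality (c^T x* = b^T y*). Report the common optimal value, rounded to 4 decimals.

The standard primal-dual pair for 'max c^T x s.t. A x <= b, x >= 0' is:
  Dual:  min b^T y  s.t.  A^T y >= c,  y >= 0.

So the dual LP is:
  minimize  11y1 + 7y2 + 52y3 + 19y4
  subject to:
    y1 + 4y3 + 4y4 >= 5
    y2 + 3y3 + 2y4 >= 5
    y1, y2, y3, y4 >= 0

Solving the primal: x* = (1.25, 7).
  primal value c^T x* = 41.25.
Solving the dual: y* = (0, 2.5, 0, 1.25).
  dual value b^T y* = 41.25.
Strong duality: c^T x* = b^T y*. Confirmed.

41.25


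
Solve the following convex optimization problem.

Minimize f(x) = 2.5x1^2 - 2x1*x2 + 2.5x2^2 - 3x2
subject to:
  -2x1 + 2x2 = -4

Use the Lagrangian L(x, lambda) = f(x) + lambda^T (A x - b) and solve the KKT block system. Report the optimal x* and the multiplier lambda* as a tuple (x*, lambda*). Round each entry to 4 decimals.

Form the Lagrangian:
  L(x, lambda) = (1/2) x^T Q x + c^T x + lambda^T (A x - b)
Stationarity (grad_x L = 0): Q x + c + A^T lambda = 0.
Primal feasibility: A x = b.

This gives the KKT block system:
  [ Q   A^T ] [ x     ]   [-c ]
  [ A    0  ] [ lambda ] = [ b ]

Solving the linear system:
  x*      = (1.5, -0.5)
  lambda* = (4.25)
  f(x*)   = 9.25

x* = (1.5, -0.5), lambda* = (4.25)


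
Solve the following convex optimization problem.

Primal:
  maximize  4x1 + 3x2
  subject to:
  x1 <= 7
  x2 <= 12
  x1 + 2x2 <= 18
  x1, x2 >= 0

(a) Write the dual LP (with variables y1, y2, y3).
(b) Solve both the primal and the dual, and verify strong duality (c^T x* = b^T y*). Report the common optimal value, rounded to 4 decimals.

The standard primal-dual pair for 'max c^T x s.t. A x <= b, x >= 0' is:
  Dual:  min b^T y  s.t.  A^T y >= c,  y >= 0.

So the dual LP is:
  minimize  7y1 + 12y2 + 18y3
  subject to:
    y1 + y3 >= 4
    y2 + 2y3 >= 3
    y1, y2, y3 >= 0

Solving the primal: x* = (7, 5.5).
  primal value c^T x* = 44.5.
Solving the dual: y* = (2.5, 0, 1.5).
  dual value b^T y* = 44.5.
Strong duality: c^T x* = b^T y*. Confirmed.

44.5


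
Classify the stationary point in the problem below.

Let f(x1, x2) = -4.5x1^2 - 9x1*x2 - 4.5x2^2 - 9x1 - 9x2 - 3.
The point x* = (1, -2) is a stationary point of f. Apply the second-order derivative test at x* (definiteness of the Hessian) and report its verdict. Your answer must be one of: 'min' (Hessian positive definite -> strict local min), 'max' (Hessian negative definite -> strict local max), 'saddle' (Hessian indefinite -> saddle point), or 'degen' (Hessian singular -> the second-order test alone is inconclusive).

Compute the Hessian H = grad^2 f:
  H = [[-9, -9], [-9, -9]]
Verify stationarity: grad f(x*) = H x* + g = (0, 0).
Eigenvalues of H: -18, 0.
H has a zero eigenvalue (singular; negative semidefinite but not definite), so H is neither positive definite, negative definite, nor indefinite. The second-order test alone is inconclusive -> degen.
(Indeed, f is constant along the null direction of H through x*, so x* is not a strict local extremum.)

degen


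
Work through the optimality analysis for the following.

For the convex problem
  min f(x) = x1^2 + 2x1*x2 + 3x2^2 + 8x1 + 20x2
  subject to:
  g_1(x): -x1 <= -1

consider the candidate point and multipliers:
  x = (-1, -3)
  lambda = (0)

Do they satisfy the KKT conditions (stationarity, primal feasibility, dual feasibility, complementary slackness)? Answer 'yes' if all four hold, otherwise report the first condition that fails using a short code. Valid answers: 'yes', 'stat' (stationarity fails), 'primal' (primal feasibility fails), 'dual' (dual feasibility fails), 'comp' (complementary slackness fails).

Gradient of f: grad f(x) = Q x + c = (0, 0)
Constraint values g_i(x) = a_i^T x - b_i:
  g_1((-1, -3)) = 2
Stationarity residual: grad f(x) + sum_i lambda_i a_i = (0, 0)
  -> stationarity OK
Primal feasibility (all g_i <= 0): FAILS
Dual feasibility (all lambda_i >= 0): OK
Complementary slackness (lambda_i * g_i(x) = 0 for all i): OK

Verdict: the first failing condition is primal_feasibility -> primal.

primal


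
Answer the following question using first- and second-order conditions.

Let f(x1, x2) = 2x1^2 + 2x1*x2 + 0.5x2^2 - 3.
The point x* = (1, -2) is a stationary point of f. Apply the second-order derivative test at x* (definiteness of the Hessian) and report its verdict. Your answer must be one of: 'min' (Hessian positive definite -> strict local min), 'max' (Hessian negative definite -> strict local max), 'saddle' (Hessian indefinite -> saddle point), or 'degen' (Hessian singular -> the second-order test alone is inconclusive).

Compute the Hessian H = grad^2 f:
  H = [[4, 2], [2, 1]]
Verify stationarity: grad f(x*) = H x* + g = (0, 0).
Eigenvalues of H: 0, 5.
H has a zero eigenvalue (singular; positive semidefinite but not definite), so H is neither positive definite, negative definite, nor indefinite. The second-order test alone is inconclusive -> degen.
(Indeed, f is constant along the null direction of H through x*, so x* is not a strict local extremum.)

degen


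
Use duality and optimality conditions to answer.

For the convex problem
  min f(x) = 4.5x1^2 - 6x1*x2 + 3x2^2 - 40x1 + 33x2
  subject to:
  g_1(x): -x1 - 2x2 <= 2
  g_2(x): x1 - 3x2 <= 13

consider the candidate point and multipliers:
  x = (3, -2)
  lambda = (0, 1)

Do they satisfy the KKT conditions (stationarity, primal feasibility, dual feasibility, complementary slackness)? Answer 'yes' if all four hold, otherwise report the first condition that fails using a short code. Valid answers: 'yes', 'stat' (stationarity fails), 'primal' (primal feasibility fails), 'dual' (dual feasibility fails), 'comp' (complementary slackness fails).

Gradient of f: grad f(x) = Q x + c = (-1, 3)
Constraint values g_i(x) = a_i^T x - b_i:
  g_1((3, -2)) = -1
  g_2((3, -2)) = -4
Stationarity residual: grad f(x) + sum_i lambda_i a_i = (0, 0)
  -> stationarity OK
Primal feasibility (all g_i <= 0): OK
Dual feasibility (all lambda_i >= 0): OK
Complementary slackness (lambda_i * g_i(x) = 0 for all i): FAILS

Verdict: the first failing condition is complementary_slackness -> comp.

comp


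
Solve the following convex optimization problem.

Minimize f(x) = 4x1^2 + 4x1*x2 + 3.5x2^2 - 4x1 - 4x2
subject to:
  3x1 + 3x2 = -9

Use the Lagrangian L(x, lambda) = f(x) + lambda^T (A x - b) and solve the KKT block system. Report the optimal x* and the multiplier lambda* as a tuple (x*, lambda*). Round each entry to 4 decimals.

Form the Lagrangian:
  L(x, lambda) = (1/2) x^T Q x + c^T x + lambda^T (A x - b)
Stationarity (grad_x L = 0): Q x + c + A^T lambda = 0.
Primal feasibility: A x = b.

This gives the KKT block system:
  [ Q   A^T ] [ x     ]   [-c ]
  [ A    0  ] [ lambda ] = [ b ]

Solving the linear system:
  x*      = (-1.2857, -1.7143)
  lambda* = (7.0476)
  f(x*)   = 37.7143

x* = (-1.2857, -1.7143), lambda* = (7.0476)


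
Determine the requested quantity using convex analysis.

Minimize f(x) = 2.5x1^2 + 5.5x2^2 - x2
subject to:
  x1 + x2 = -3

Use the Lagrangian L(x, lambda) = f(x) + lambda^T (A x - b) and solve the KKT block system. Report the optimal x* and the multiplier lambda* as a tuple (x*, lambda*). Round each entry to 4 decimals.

Form the Lagrangian:
  L(x, lambda) = (1/2) x^T Q x + c^T x + lambda^T (A x - b)
Stationarity (grad_x L = 0): Q x + c + A^T lambda = 0.
Primal feasibility: A x = b.

This gives the KKT block system:
  [ Q   A^T ] [ x     ]   [-c ]
  [ A    0  ] [ lambda ] = [ b ]

Solving the linear system:
  x*      = (-2.125, -0.875)
  lambda* = (10.625)
  f(x*)   = 16.375

x* = (-2.125, -0.875), lambda* = (10.625)


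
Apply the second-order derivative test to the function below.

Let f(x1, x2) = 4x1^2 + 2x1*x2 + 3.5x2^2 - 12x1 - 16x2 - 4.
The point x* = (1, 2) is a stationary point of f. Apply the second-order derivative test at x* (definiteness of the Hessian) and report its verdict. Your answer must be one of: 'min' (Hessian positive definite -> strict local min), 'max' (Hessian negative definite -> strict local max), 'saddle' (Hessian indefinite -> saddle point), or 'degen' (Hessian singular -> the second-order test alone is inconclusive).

Compute the Hessian H = grad^2 f:
  H = [[8, 2], [2, 7]]
Verify stationarity: grad f(x*) = H x* + g = (0, 0).
Eigenvalues of H: 5.4384, 9.5616.
Both eigenvalues > 0, so H is positive definite -> x* is a strict local min.

min


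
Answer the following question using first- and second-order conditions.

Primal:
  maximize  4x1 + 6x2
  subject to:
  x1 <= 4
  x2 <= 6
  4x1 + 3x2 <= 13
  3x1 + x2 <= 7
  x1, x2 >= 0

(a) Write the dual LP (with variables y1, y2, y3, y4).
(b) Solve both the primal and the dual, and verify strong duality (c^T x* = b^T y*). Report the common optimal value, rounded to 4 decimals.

The standard primal-dual pair for 'max c^T x s.t. A x <= b, x >= 0' is:
  Dual:  min b^T y  s.t.  A^T y >= c,  y >= 0.

So the dual LP is:
  minimize  4y1 + 6y2 + 13y3 + 7y4
  subject to:
    y1 + 4y3 + 3y4 >= 4
    y2 + 3y3 + y4 >= 6
    y1, y2, y3, y4 >= 0

Solving the primal: x* = (0, 4.3333).
  primal value c^T x* = 26.
Solving the dual: y* = (0, 0, 2, 0).
  dual value b^T y* = 26.
Strong duality: c^T x* = b^T y*. Confirmed.

26


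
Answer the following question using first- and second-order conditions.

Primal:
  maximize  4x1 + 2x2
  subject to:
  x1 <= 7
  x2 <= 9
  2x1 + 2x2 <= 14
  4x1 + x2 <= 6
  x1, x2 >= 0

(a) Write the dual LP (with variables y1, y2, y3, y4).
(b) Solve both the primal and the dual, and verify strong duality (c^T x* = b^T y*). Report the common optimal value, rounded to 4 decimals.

The standard primal-dual pair for 'max c^T x s.t. A x <= b, x >= 0' is:
  Dual:  min b^T y  s.t.  A^T y >= c,  y >= 0.

So the dual LP is:
  minimize  7y1 + 9y2 + 14y3 + 6y4
  subject to:
    y1 + 2y3 + 4y4 >= 4
    y2 + 2y3 + y4 >= 2
    y1, y2, y3, y4 >= 0

Solving the primal: x* = (0, 6).
  primal value c^T x* = 12.
Solving the dual: y* = (0, 0, 0, 2).
  dual value b^T y* = 12.
Strong duality: c^T x* = b^T y*. Confirmed.

12


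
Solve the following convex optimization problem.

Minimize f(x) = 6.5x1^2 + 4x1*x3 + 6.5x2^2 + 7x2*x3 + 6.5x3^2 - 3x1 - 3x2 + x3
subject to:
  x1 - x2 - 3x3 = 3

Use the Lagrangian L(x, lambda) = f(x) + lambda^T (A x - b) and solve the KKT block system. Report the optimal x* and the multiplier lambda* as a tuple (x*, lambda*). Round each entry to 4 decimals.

Form the Lagrangian:
  L(x, lambda) = (1/2) x^T Q x + c^T x + lambda^T (A x - b)
Stationarity (grad_x L = 0): Q x + c + A^T lambda = 0.
Primal feasibility: A x = b.

This gives the KKT block system:
  [ Q   A^T ] [ x     ]   [-c ]
  [ A    0  ] [ lambda ] = [ b ]

Solving the linear system:
  x*      = (0.6596, 0.6436, -0.9947)
  lambda* = (-1.5957)
  f(x*)   = -0.0585

x* = (0.6596, 0.6436, -0.9947), lambda* = (-1.5957)


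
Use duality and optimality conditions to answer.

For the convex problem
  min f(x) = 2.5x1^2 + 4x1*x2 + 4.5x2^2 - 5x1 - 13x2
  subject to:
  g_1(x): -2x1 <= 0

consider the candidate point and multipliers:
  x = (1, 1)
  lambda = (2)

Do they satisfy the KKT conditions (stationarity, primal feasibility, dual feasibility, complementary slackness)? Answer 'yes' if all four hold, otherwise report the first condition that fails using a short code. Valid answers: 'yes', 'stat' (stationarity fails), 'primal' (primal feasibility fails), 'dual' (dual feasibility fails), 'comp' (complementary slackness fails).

Gradient of f: grad f(x) = Q x + c = (4, 0)
Constraint values g_i(x) = a_i^T x - b_i:
  g_1((1, 1)) = -2
Stationarity residual: grad f(x) + sum_i lambda_i a_i = (0, 0)
  -> stationarity OK
Primal feasibility (all g_i <= 0): OK
Dual feasibility (all lambda_i >= 0): OK
Complementary slackness (lambda_i * g_i(x) = 0 for all i): FAILS

Verdict: the first failing condition is complementary_slackness -> comp.

comp


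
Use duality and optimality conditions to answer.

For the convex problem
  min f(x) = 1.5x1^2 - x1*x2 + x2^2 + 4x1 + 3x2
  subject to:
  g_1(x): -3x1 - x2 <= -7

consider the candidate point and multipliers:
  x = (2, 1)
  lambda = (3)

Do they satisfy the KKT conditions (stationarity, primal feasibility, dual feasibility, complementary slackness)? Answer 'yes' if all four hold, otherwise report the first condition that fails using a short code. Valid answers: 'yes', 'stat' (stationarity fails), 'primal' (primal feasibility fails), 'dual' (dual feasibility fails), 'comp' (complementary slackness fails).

Gradient of f: grad f(x) = Q x + c = (9, 3)
Constraint values g_i(x) = a_i^T x - b_i:
  g_1((2, 1)) = 0
Stationarity residual: grad f(x) + sum_i lambda_i a_i = (0, 0)
  -> stationarity OK
Primal feasibility (all g_i <= 0): OK
Dual feasibility (all lambda_i >= 0): OK
Complementary slackness (lambda_i * g_i(x) = 0 for all i): OK

Verdict: yes, KKT holds.

yes


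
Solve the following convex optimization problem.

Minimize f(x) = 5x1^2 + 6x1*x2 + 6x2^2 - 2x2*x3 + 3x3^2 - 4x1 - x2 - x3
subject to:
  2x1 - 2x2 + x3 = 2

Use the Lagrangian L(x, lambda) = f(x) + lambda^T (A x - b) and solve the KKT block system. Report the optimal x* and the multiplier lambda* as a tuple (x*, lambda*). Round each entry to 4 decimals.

Form the Lagrangian:
  L(x, lambda) = (1/2) x^T Q x + c^T x + lambda^T (A x - b)
Stationarity (grad_x L = 0): Q x + c + A^T lambda = 0.
Primal feasibility: A x = b.

This gives the KKT block system:
  [ Q   A^T ] [ x     ]   [-c ]
  [ A    0  ] [ lambda ] = [ b ]

Solving the linear system:
  x*      = (0.6481, -0.2831, 0.1376)
  lambda* = (-0.3915)
  f(x*)   = -0.832

x* = (0.6481, -0.2831, 0.1376), lambda* = (-0.3915)


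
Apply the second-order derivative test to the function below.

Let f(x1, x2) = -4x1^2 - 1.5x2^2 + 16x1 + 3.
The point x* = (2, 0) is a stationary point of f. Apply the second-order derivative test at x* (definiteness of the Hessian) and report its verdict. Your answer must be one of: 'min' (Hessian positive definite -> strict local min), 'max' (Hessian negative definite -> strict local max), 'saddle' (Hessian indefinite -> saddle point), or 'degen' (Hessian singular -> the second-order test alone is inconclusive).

Compute the Hessian H = grad^2 f:
  H = [[-8, 0], [0, -3]]
Verify stationarity: grad f(x*) = H x* + g = (0, 0).
Eigenvalues of H: -8, -3.
Both eigenvalues < 0, so H is negative definite -> x* is a strict local max.

max


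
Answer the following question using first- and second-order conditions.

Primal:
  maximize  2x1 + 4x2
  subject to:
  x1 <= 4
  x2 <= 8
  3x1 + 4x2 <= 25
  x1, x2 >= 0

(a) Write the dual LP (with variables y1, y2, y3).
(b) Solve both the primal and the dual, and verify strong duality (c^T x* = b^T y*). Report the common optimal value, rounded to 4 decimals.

The standard primal-dual pair for 'max c^T x s.t. A x <= b, x >= 0' is:
  Dual:  min b^T y  s.t.  A^T y >= c,  y >= 0.

So the dual LP is:
  minimize  4y1 + 8y2 + 25y3
  subject to:
    y1 + 3y3 >= 2
    y2 + 4y3 >= 4
    y1, y2, y3 >= 0

Solving the primal: x* = (0, 6.25).
  primal value c^T x* = 25.
Solving the dual: y* = (0, 0, 1).
  dual value b^T y* = 25.
Strong duality: c^T x* = b^T y*. Confirmed.

25


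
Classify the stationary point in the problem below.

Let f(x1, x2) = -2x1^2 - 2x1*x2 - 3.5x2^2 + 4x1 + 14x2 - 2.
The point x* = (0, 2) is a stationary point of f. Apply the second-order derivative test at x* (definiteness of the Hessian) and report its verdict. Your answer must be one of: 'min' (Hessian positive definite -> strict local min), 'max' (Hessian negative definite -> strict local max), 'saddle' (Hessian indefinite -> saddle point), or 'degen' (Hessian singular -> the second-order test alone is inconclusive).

Compute the Hessian H = grad^2 f:
  H = [[-4, -2], [-2, -7]]
Verify stationarity: grad f(x*) = H x* + g = (0, 0).
Eigenvalues of H: -8, -3.
Both eigenvalues < 0, so H is negative definite -> x* is a strict local max.

max


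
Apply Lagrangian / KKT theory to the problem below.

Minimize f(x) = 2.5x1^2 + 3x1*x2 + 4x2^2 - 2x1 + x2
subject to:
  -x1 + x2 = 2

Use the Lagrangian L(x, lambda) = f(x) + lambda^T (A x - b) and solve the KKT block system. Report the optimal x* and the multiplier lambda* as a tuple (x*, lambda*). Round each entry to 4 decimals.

Form the Lagrangian:
  L(x, lambda) = (1/2) x^T Q x + c^T x + lambda^T (A x - b)
Stationarity (grad_x L = 0): Q x + c + A^T lambda = 0.
Primal feasibility: A x = b.

This gives the KKT block system:
  [ Q   A^T ] [ x     ]   [-c ]
  [ A    0  ] [ lambda ] = [ b ]

Solving the linear system:
  x*      = (-1.1053, 0.8947)
  lambda* = (-4.8421)
  f(x*)   = 6.3947

x* = (-1.1053, 0.8947), lambda* = (-4.8421)


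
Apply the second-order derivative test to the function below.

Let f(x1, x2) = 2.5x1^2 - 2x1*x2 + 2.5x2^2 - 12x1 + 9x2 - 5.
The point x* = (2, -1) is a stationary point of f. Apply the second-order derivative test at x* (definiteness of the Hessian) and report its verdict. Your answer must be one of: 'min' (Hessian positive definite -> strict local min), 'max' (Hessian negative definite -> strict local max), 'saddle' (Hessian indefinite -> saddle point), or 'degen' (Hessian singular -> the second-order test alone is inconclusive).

Compute the Hessian H = grad^2 f:
  H = [[5, -2], [-2, 5]]
Verify stationarity: grad f(x*) = H x* + g = (0, 0).
Eigenvalues of H: 3, 7.
Both eigenvalues > 0, so H is positive definite -> x* is a strict local min.

min


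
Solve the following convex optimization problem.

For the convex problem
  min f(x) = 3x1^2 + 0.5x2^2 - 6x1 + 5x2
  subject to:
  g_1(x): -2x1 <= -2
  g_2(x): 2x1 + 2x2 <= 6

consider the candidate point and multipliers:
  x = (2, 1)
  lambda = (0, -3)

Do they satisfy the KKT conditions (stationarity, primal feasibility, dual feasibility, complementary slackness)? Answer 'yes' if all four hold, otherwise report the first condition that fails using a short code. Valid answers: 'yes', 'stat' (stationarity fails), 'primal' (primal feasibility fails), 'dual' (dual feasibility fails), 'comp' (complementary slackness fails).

Gradient of f: grad f(x) = Q x + c = (6, 6)
Constraint values g_i(x) = a_i^T x - b_i:
  g_1((2, 1)) = -2
  g_2((2, 1)) = 0
Stationarity residual: grad f(x) + sum_i lambda_i a_i = (0, 0)
  -> stationarity OK
Primal feasibility (all g_i <= 0): OK
Dual feasibility (all lambda_i >= 0): FAILS
Complementary slackness (lambda_i * g_i(x) = 0 for all i): OK

Verdict: the first failing condition is dual_feasibility -> dual.

dual


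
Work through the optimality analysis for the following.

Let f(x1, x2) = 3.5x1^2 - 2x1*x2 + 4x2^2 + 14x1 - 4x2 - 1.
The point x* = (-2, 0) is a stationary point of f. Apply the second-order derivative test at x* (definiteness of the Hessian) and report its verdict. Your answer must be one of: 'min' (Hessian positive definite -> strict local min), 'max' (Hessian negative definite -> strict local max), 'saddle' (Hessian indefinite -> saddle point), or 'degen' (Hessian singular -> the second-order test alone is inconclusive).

Compute the Hessian H = grad^2 f:
  H = [[7, -2], [-2, 8]]
Verify stationarity: grad f(x*) = H x* + g = (0, 0).
Eigenvalues of H: 5.4384, 9.5616.
Both eigenvalues > 0, so H is positive definite -> x* is a strict local min.

min


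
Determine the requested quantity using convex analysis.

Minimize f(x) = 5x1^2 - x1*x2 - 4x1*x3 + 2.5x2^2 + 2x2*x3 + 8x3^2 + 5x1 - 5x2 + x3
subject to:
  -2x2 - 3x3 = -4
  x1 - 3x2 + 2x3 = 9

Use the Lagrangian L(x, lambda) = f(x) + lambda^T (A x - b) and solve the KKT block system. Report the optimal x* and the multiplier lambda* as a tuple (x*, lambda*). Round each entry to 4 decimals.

Form the Lagrangian:
  L(x, lambda) = (1/2) x^T Q x + c^T x + lambda^T (A x - b)
Stationarity (grad_x L = 0): Q x + c + A^T lambda = 0.
Primal feasibility: A x = b.

This gives the KKT block system:
  [ Q   A^T ] [ x     ]   [-c ]
  [ A    0  ] [ lambda ] = [ b ]

Solving the linear system:
  x*      = (0.8808, -1.2583, 2.1722)
  lambda* = (5.653, -6.378)
  f(x*)   = 46.4407

x* = (0.8808, -1.2583, 2.1722), lambda* = (5.653, -6.378)


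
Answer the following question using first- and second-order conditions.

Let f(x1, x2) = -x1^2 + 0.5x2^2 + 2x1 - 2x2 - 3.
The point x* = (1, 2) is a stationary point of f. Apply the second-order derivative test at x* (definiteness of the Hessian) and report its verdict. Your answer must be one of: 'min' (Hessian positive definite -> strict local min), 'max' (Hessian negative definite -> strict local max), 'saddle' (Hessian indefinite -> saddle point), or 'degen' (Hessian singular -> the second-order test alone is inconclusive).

Compute the Hessian H = grad^2 f:
  H = [[-2, 0], [0, 1]]
Verify stationarity: grad f(x*) = H x* + g = (0, 0).
Eigenvalues of H: -2, 1.
Eigenvalues have mixed signs, so H is indefinite -> x* is a saddle point.

saddle


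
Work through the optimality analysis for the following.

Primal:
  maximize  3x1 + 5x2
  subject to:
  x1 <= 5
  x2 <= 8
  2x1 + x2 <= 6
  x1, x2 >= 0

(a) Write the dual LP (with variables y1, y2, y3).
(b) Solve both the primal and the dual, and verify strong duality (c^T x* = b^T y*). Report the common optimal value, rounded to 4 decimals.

The standard primal-dual pair for 'max c^T x s.t. A x <= b, x >= 0' is:
  Dual:  min b^T y  s.t.  A^T y >= c,  y >= 0.

So the dual LP is:
  minimize  5y1 + 8y2 + 6y3
  subject to:
    y1 + 2y3 >= 3
    y2 + y3 >= 5
    y1, y2, y3 >= 0

Solving the primal: x* = (0, 6).
  primal value c^T x* = 30.
Solving the dual: y* = (0, 0, 5).
  dual value b^T y* = 30.
Strong duality: c^T x* = b^T y*. Confirmed.

30


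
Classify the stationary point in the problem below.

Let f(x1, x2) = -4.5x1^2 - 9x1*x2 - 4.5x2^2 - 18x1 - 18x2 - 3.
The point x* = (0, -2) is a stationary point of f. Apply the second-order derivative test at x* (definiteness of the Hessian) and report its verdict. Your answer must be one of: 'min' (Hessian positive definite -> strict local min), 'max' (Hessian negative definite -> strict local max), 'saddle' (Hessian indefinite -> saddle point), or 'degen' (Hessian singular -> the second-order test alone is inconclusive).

Compute the Hessian H = grad^2 f:
  H = [[-9, -9], [-9, -9]]
Verify stationarity: grad f(x*) = H x* + g = (0, 0).
Eigenvalues of H: -18, 0.
H has a zero eigenvalue (singular; negative semidefinite but not definite), so H is neither positive definite, negative definite, nor indefinite. The second-order test alone is inconclusive -> degen.
(Indeed, f is constant along the null direction of H through x*, so x* is not a strict local extremum.)

degen


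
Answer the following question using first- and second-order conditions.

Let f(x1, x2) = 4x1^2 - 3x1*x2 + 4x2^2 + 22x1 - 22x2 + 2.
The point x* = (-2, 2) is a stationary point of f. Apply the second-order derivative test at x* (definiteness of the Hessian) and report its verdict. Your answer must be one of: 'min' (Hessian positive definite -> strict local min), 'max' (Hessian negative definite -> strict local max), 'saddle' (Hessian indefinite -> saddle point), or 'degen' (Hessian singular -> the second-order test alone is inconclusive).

Compute the Hessian H = grad^2 f:
  H = [[8, -3], [-3, 8]]
Verify stationarity: grad f(x*) = H x* + g = (0, 0).
Eigenvalues of H: 5, 11.
Both eigenvalues > 0, so H is positive definite -> x* is a strict local min.

min


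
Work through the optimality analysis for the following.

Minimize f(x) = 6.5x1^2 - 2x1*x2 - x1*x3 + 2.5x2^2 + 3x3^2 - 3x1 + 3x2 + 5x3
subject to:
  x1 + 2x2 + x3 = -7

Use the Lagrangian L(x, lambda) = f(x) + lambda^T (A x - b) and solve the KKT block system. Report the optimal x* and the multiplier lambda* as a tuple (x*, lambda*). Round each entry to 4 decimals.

Form the Lagrangian:
  L(x, lambda) = (1/2) x^T Q x + c^T x + lambda^T (A x - b)
Stationarity (grad_x L = 0): Q x + c + A^T lambda = 0.
Primal feasibility: A x = b.

This gives the KKT block system:
  [ Q   A^T ] [ x     ]   [-c ]
  [ A    0  ] [ lambda ] = [ b ]

Solving the linear system:
  x*      = (-0.5699, -2.4194, -1.5914)
  lambda* = (3.9785)
  f(x*)   = 7.172

x* = (-0.5699, -2.4194, -1.5914), lambda* = (3.9785)


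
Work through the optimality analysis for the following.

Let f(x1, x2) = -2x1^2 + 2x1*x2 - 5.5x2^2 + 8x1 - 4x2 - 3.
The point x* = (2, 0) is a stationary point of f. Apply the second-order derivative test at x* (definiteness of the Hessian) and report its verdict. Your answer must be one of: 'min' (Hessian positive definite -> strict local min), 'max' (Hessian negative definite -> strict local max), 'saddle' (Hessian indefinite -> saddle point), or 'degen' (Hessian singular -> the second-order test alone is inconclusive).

Compute the Hessian H = grad^2 f:
  H = [[-4, 2], [2, -11]]
Verify stationarity: grad f(x*) = H x* + g = (0, 0).
Eigenvalues of H: -11.5311, -3.4689.
Both eigenvalues < 0, so H is negative definite -> x* is a strict local max.

max


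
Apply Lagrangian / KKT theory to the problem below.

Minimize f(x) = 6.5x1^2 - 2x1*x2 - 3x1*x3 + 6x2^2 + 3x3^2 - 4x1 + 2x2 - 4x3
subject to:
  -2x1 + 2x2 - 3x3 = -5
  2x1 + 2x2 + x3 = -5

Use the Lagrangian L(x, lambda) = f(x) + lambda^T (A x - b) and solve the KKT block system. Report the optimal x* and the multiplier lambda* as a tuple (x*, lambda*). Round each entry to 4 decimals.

Form the Lagrangian:
  L(x, lambda) = (1/2) x^T Q x + c^T x + lambda^T (A x - b)
Stationarity (grad_x L = 0): Q x + c + A^T lambda = 0.
Primal feasibility: A x = b.

This gives the KKT block system:
  [ Q   A^T ] [ x     ]   [-c ]
  [ A    0  ] [ lambda ] = [ b ]

Solving the linear system:
  x*      = (-0.6333, -2.1833, 0.6333)
  lambda* = (3.2917, 8.175)
  f(x*)   = 26.4833

x* = (-0.6333, -2.1833, 0.6333), lambda* = (3.2917, 8.175)


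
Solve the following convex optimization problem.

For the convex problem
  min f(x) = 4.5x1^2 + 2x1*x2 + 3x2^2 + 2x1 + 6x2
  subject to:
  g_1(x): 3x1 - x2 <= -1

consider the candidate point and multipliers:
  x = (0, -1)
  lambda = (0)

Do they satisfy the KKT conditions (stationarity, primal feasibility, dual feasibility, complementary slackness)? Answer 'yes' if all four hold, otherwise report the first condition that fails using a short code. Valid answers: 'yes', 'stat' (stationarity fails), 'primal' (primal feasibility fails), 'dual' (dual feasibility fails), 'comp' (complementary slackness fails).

Gradient of f: grad f(x) = Q x + c = (0, 0)
Constraint values g_i(x) = a_i^T x - b_i:
  g_1((0, -1)) = 2
Stationarity residual: grad f(x) + sum_i lambda_i a_i = (0, 0)
  -> stationarity OK
Primal feasibility (all g_i <= 0): FAILS
Dual feasibility (all lambda_i >= 0): OK
Complementary slackness (lambda_i * g_i(x) = 0 for all i): OK

Verdict: the first failing condition is primal_feasibility -> primal.

primal


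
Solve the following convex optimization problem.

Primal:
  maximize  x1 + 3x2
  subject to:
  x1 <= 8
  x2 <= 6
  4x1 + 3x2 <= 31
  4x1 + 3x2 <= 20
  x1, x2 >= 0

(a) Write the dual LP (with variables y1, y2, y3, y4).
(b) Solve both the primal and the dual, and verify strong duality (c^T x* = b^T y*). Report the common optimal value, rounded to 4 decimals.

The standard primal-dual pair for 'max c^T x s.t. A x <= b, x >= 0' is:
  Dual:  min b^T y  s.t.  A^T y >= c,  y >= 0.

So the dual LP is:
  minimize  8y1 + 6y2 + 31y3 + 20y4
  subject to:
    y1 + 4y3 + 4y4 >= 1
    y2 + 3y3 + 3y4 >= 3
    y1, y2, y3, y4 >= 0

Solving the primal: x* = (0.5, 6).
  primal value c^T x* = 18.5.
Solving the dual: y* = (0, 2.25, 0, 0.25).
  dual value b^T y* = 18.5.
Strong duality: c^T x* = b^T y*. Confirmed.

18.5
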